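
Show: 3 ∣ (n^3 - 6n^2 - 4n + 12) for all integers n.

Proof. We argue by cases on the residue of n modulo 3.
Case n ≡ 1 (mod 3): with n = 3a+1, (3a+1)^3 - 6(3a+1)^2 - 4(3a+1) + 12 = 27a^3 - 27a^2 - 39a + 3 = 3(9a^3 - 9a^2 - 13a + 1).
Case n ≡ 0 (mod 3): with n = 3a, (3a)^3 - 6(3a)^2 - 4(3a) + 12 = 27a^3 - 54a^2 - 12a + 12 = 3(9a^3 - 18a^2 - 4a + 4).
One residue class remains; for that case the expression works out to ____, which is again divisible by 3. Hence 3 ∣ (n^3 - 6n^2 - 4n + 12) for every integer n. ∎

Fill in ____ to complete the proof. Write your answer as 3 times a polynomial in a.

The residues treated are {1, 0}, so the missing case is n ≡ 2 (mod 3); write n = 3a+2.
Then (3a+2)^3 - 6(3a+2)^2 - 4(3a+2) + 12 = 27a^3 - 48a - 12 = 3(9a^3 - 16a - 4).

3(9a^3 - 16a - 4)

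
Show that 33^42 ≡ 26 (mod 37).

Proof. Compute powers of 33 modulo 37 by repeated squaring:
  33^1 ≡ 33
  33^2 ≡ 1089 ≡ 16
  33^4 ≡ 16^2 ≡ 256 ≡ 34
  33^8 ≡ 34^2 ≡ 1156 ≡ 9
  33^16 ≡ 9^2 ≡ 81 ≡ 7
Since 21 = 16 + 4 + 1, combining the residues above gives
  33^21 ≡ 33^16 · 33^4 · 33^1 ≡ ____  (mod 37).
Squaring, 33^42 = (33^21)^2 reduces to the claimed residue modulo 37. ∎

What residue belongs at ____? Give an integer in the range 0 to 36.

33^16 · 33^4 · 33^1 ≡ 7 · 34 · 33 = 7854.
7854 mod 37 = 10, so 33^21 ≡ 10 (mod 37).

10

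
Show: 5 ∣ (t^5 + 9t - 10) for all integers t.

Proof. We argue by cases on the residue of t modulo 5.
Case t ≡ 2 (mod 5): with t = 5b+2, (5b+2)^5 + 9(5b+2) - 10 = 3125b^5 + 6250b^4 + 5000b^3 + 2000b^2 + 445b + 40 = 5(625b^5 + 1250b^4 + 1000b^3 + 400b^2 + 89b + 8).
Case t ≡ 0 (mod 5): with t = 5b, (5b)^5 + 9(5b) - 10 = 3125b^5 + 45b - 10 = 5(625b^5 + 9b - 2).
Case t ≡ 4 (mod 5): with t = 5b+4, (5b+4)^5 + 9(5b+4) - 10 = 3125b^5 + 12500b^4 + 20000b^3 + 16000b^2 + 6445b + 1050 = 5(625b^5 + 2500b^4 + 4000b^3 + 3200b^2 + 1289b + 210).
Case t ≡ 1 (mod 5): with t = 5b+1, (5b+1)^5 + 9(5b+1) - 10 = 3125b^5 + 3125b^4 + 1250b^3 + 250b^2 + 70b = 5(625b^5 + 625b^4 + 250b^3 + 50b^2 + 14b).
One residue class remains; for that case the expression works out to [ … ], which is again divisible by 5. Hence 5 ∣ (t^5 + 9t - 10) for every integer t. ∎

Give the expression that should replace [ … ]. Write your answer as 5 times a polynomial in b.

Only t ≡ 3 (mod 5) is unaccounted for. Put t = 5b+3:
(5b+3)^5 + 9(5b+3) - 10 expands to 3125b^5 + 9375b^4 + 11250b^3 + 6750b^2 + 2070b + 260,
and factoring out 5 leaves 5(625b^5 + 1875b^4 + 2250b^3 + 1350b^2 + 414b + 52).

5(625b^5 + 1875b^4 + 2250b^3 + 1350b^2 + 414b + 52)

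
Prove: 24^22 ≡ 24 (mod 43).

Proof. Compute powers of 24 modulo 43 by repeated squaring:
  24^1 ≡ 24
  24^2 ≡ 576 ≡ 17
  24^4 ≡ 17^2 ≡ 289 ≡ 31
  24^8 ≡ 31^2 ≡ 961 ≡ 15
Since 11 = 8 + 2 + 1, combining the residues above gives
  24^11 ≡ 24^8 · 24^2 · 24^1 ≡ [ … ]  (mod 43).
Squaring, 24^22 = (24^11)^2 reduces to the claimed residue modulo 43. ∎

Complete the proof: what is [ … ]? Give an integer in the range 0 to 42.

14

Multiply the listed residues: 15 · 17 · 24 = 255 → 6120.
Reducing modulo 43: 6120 = 142·43 + 14, so 24^11 ≡ 14.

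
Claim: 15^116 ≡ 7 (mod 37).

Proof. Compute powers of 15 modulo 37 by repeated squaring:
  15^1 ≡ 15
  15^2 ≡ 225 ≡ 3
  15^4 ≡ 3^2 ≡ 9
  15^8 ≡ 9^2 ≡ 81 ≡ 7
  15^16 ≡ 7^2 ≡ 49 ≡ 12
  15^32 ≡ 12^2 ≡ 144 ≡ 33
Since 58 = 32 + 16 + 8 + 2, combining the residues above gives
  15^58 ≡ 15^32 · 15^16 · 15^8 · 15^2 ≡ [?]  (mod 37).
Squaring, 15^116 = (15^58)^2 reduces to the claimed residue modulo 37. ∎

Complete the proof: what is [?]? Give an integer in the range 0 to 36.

28

Multiply the listed residues: 33 · 12 · 7 · 3 = 396 → 2772 → 8316.
Reducing modulo 37: 8316 = 224·37 + 28, so 15^58 ≡ 28.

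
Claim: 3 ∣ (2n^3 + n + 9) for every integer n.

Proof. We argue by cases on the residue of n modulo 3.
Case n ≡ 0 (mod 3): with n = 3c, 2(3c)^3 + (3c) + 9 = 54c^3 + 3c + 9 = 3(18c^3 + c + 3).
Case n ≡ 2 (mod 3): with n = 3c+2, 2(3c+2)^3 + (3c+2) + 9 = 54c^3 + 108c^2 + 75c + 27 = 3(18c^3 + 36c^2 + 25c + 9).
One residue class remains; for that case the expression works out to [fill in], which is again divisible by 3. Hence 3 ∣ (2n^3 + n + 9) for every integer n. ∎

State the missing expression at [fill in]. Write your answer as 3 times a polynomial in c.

Only n ≡ 1 (mod 3) is unaccounted for. Put n = 3c+1:
2(3c+1)^3 + (3c+1) + 9 expands to 54c^3 + 54c^2 + 21c + 12,
and factoring out 3 leaves 3(18c^3 + 18c^2 + 7c + 4).

3(18c^3 + 18c^2 + 7c + 4)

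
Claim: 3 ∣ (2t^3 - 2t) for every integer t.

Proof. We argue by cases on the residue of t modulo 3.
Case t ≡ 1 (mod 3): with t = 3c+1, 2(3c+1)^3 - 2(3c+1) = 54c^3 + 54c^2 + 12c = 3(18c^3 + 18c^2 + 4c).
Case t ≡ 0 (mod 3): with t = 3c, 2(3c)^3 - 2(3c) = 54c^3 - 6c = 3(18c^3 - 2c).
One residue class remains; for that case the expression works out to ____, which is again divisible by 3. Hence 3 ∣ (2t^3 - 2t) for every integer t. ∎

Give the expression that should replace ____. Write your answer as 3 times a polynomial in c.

3(18c^3 + 36c^2 + 22c + 4)

Only t ≡ 2 (mod 3) is unaccounted for. Put t = 3c+2:
2(3c+2)^3 - 2(3c+2) expands to 54c^3 + 108c^2 + 66c + 12,
and factoring out 3 leaves 3(18c^3 + 36c^2 + 22c + 4).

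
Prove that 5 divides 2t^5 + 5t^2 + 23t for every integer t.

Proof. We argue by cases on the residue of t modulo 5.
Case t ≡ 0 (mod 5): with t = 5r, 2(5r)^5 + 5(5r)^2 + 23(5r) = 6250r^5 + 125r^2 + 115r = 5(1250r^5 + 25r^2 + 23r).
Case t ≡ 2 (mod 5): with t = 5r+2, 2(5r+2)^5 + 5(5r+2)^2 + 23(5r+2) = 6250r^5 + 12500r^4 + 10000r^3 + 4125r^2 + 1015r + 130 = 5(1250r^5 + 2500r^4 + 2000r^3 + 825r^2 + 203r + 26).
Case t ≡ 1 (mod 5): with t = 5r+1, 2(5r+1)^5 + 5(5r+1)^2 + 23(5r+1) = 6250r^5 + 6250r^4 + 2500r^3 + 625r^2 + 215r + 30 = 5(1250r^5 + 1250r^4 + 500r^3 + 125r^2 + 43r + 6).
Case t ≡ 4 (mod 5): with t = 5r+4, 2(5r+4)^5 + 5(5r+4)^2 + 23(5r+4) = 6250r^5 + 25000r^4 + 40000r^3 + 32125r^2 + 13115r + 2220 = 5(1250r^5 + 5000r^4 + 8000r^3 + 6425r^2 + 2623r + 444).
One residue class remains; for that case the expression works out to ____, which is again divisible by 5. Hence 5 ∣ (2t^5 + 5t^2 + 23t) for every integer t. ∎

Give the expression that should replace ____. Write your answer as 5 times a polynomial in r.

The residues treated are {0, 2, 1, 4}, so the missing case is t ≡ 3 (mod 5); write t = 5r+3.
Then 2(5r+3)^5 + 5(5r+3)^2 + 23(5r+3) = 6250r^5 + 18750r^4 + 22500r^3 + 13625r^2 + 4315r + 600 = 5(1250r^5 + 3750r^4 + 4500r^3 + 2725r^2 + 863r + 120).

5(1250r^5 + 3750r^4 + 4500r^3 + 2725r^2 + 863r + 120)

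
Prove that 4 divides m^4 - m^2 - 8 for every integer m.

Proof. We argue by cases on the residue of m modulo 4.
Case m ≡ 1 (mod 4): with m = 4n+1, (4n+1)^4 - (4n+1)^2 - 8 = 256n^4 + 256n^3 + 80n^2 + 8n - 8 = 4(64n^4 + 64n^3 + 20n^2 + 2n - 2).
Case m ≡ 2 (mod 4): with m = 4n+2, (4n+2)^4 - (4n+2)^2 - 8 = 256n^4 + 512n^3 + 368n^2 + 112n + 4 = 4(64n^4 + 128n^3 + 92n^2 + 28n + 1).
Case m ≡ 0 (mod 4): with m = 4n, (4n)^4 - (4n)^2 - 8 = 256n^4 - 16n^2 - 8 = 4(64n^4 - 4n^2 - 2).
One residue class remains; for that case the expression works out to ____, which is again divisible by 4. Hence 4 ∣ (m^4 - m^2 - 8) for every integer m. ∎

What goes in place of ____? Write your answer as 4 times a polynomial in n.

Only m ≡ 3 (mod 4) is unaccounted for. Put m = 4n+3:
(4n+3)^4 - (4n+3)^2 - 8 expands to 256n^4 + 768n^3 + 848n^2 + 408n + 64,
and factoring out 4 leaves 4(64n^4 + 192n^3 + 212n^2 + 102n + 16).

4(64n^4 + 192n^3 + 212n^2 + 102n + 16)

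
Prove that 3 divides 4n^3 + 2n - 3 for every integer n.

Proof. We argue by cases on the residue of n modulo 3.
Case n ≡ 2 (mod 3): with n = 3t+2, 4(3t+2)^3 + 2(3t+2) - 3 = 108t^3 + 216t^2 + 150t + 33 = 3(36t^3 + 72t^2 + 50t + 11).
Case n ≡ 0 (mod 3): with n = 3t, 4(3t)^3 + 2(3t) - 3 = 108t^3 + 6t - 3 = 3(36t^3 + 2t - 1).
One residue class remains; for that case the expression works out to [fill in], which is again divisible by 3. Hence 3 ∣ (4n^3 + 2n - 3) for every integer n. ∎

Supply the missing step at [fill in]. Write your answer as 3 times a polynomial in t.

3(36t^3 + 36t^2 + 14t + 1)

The residues treated are {2, 0}, so the missing case is n ≡ 1 (mod 3); write n = 3t+1.
Then 4(3t+1)^3 + 2(3t+1) - 3 = 108t^3 + 108t^2 + 42t + 3 = 3(36t^3 + 36t^2 + 14t + 1).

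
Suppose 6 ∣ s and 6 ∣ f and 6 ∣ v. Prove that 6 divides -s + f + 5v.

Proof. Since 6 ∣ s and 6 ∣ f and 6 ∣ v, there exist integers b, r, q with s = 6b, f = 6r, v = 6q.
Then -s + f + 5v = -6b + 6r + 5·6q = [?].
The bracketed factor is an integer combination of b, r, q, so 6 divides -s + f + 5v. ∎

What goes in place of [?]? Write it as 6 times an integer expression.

6(-b + 5q + r)

Pull the common 6 out of every term: -6b + 6r + 5·6q = 6(-b + 5q + r).
-b + 5q + r is an integer, which exhibits the divisibility.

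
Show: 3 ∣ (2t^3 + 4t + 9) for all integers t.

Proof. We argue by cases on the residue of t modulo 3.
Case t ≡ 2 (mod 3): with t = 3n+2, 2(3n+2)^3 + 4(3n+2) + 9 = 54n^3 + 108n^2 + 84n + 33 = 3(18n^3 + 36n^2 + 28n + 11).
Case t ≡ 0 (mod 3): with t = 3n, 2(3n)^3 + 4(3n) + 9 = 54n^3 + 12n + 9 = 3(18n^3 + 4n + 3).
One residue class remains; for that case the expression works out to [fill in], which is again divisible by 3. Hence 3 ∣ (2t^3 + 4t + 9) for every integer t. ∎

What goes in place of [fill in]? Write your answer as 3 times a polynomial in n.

3(18n^3 + 18n^2 + 10n + 5)

Only t ≡ 1 (mod 3) is unaccounted for. Put t = 3n+1:
2(3n+1)^3 + 4(3n+1) + 9 expands to 54n^3 + 54n^2 + 30n + 15,
and factoring out 3 leaves 3(18n^3 + 18n^2 + 10n + 5).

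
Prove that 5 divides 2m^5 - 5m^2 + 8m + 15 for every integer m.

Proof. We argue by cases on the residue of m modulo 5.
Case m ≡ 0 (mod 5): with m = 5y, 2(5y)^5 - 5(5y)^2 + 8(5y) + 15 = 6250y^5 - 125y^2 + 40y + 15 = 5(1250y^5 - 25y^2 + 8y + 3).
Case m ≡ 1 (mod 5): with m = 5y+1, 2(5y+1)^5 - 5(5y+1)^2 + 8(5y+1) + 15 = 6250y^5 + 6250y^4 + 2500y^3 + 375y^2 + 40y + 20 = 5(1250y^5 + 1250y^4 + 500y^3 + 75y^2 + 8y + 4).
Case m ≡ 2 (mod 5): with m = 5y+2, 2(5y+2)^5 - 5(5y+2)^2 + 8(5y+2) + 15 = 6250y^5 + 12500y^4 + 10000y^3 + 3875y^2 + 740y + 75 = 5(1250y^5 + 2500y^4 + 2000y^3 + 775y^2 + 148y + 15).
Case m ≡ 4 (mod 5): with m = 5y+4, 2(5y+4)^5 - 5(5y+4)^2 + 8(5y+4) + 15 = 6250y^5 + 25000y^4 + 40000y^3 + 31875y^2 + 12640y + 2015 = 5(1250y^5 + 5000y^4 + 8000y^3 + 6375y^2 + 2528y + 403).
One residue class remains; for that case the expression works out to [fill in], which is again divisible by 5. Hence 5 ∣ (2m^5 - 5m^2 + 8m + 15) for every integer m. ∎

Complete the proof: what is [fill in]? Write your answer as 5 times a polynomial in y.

5(1250y^5 + 3750y^4 + 4500y^3 + 2675y^2 + 788y + 96)

The residues treated are {0, 1, 2, 4}, so the missing case is m ≡ 3 (mod 5); write m = 5y+3.
Then 2(5y+3)^5 - 5(5y+3)^2 + 8(5y+3) + 15 = 6250y^5 + 18750y^4 + 22500y^3 + 13375y^2 + 3940y + 480 = 5(1250y^5 + 3750y^4 + 4500y^3 + 2675y^2 + 788y + 96).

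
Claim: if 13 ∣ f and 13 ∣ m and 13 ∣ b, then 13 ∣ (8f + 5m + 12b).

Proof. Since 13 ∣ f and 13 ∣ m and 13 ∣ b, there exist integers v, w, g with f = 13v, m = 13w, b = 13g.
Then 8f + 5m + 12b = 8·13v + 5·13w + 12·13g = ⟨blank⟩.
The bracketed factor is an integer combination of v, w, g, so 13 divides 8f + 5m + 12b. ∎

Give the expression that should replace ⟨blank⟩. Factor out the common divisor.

Pull the common 13 out of every term: 8·13v + 5·13w + 12·13g = 13(12g + 8v + 5w).
12g + 8v + 5w is an integer, which exhibits the divisibility.

13(12g + 8v + 5w)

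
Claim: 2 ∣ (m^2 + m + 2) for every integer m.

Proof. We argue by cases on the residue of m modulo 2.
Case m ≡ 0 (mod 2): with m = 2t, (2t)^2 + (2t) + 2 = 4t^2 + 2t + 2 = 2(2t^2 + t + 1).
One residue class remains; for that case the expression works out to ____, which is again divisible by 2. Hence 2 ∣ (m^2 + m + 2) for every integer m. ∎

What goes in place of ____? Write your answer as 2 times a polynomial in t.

The residues treated are {0}, so the missing case is m ≡ 1 (mod 2); write m = 2t+1.
Then (2t+1)^2 + (2t+1) + 2 = 4t^2 + 6t + 4 = 2(2t^2 + 3t + 2).

2(2t^2 + 3t + 2)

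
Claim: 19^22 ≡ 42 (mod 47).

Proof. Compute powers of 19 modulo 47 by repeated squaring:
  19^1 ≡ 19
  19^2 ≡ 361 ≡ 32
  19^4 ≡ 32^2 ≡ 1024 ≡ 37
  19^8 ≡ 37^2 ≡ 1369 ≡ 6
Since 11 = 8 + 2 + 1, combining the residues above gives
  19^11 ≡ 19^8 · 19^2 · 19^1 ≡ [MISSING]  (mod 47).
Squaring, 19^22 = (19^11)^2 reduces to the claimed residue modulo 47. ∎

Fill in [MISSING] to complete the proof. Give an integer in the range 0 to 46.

19^8 · 19^2 · 19^1 ≡ 6 · 32 · 19 = 3648.
3648 mod 47 = 29, so 19^11 ≡ 29 (mod 47).

29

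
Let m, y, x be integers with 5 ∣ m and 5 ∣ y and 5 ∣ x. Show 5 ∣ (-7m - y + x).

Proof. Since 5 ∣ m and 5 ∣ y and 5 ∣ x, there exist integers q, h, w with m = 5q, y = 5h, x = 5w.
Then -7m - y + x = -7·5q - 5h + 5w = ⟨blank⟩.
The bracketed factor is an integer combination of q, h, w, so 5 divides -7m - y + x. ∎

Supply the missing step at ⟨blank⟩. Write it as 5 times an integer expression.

5(-h - 7q + w)

Each term has a factor of 5: -7·5q - 5h + 5w = 5·(-h - 7q + w).
Since -h - 7q + w is an integer, 5 ∣ (-7m - y + x).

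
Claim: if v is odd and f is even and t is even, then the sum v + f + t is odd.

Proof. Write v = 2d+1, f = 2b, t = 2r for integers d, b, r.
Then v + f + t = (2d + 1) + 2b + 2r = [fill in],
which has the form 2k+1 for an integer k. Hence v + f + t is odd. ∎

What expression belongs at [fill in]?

2(b + d + r) + 1

Expanding: (2d + 1) + 2b + 2r = 2b + 2d + 2r + 1.
Every term except the constant is even, so this is 2(b + d + r) + 1,
and b + d + r ∈ ℤ gives the required form.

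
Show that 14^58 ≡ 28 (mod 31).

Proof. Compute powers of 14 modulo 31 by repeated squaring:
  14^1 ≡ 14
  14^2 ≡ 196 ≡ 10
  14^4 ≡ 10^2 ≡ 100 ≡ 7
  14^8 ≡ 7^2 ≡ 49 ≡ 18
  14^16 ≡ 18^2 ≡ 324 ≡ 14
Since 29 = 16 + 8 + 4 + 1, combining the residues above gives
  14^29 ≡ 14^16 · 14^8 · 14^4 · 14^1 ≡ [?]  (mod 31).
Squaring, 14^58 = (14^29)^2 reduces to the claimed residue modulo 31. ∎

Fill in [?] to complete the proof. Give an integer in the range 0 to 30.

14^16 · 14^8 · 14^4 · 14^1 ≡ 14 · 18 · 7 · 14 = 24696.
24696 mod 31 = 20, so 14^29 ≡ 20 (mod 31).

20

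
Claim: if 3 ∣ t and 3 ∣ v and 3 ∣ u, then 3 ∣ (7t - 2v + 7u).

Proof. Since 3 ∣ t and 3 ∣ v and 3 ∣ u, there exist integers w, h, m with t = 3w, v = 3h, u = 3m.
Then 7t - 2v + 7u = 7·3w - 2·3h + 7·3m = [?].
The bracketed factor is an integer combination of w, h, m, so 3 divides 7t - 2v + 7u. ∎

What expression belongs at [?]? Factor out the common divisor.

3(-2h + 7m + 7w)

Each term has a factor of 3: 7·3w - 2·3h + 7·3m = 3·(-2h + 7m + 7w).
Since -2h + 7m + 7w is an integer, 3 ∣ (7t - 2v + 7u).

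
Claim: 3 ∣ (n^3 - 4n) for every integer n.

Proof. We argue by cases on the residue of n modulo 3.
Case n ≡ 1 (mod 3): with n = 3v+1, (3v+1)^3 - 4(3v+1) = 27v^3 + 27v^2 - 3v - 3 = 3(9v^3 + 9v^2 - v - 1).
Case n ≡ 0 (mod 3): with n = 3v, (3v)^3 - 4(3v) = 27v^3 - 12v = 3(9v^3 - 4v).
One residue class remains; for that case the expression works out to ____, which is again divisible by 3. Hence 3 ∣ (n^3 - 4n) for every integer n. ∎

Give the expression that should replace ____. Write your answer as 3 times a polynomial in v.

3(9v^3 + 18v^2 + 8v)

The residues treated are {1, 0}, so the missing case is n ≡ 2 (mod 3); write n = 3v+2.
Then (3v+2)^3 - 4(3v+2) = 27v^3 + 54v^2 + 24v = 3(9v^3 + 18v^2 + 8v).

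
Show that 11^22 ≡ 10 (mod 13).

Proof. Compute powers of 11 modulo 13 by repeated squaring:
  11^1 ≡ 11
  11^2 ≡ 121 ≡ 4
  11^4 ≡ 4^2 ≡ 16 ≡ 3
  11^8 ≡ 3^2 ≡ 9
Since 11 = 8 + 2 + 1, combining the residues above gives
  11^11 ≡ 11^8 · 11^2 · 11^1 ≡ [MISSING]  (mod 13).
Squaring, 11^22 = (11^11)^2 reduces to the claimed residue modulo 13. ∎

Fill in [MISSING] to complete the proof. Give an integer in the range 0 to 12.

Multiply the listed residues: 9 · 4 · 11 = 36 → 396.
Reducing modulo 13: 396 = 30·13 + 6, so 11^11 ≡ 6.

6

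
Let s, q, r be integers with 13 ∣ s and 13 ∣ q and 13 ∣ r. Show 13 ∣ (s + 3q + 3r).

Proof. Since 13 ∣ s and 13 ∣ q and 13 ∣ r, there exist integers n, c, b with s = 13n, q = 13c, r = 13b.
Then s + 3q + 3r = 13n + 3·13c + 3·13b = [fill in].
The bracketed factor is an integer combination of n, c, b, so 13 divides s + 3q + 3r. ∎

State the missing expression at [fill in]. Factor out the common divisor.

13(3b + 3c + n)

Pull the common 13 out of every term: 13n + 3·13c + 3·13b = 13(3b + 3c + n).
3b + 3c + n is an integer, which exhibits the divisibility.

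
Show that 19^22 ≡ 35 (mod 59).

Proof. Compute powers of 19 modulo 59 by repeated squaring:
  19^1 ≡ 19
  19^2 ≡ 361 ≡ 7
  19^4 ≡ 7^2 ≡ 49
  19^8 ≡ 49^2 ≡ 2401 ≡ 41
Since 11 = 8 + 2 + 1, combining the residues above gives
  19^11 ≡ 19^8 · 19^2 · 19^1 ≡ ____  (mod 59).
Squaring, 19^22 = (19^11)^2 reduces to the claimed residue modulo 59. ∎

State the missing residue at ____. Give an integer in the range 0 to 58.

25

Multiply the listed residues: 41 · 7 · 19 = 287 → 5453.
Reducing modulo 59: 5453 = 92·59 + 25, so 19^11 ≡ 25.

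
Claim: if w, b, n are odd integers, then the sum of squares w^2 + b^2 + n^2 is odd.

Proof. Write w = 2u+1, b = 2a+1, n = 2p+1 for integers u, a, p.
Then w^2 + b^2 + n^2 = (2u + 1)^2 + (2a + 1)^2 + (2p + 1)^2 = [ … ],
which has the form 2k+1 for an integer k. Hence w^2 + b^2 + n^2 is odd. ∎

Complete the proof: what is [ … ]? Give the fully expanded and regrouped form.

2(2a^2 + 2a + 2p^2 + 2p + 2u^2 + 2u + 1) + 1

Expanding: (2u + 1)^2 + (2a + 1)^2 + (2p + 1)^2 = 4a^2 + 4a + 4p^2 + 4p + 4u^2 + 4u + 3.
Every term except the constant is even, so this is 2(2a^2 + 2a + 2p^2 + 2p + 2u^2 + 2u + 1) + 1,
and 2a^2 + 2a + 2p^2 + 2p + 2u^2 + 2u + 1 ∈ ℤ gives the required form.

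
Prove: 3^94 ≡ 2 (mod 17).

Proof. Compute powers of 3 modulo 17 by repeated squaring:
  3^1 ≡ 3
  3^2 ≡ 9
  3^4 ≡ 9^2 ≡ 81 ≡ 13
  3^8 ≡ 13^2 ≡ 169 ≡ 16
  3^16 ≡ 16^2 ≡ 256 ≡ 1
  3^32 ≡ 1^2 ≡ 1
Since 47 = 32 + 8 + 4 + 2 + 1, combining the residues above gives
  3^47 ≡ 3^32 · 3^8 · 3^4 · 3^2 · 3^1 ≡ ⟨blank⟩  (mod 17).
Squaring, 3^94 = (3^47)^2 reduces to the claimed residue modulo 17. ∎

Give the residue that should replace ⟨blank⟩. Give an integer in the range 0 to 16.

Multiply the listed residues: 1 · 16 · 13 · 9 · 3 = 16 → 208 → 1872 → 5616.
Reducing modulo 17: 5616 = 330·17 + 6, so 3^47 ≡ 6.

6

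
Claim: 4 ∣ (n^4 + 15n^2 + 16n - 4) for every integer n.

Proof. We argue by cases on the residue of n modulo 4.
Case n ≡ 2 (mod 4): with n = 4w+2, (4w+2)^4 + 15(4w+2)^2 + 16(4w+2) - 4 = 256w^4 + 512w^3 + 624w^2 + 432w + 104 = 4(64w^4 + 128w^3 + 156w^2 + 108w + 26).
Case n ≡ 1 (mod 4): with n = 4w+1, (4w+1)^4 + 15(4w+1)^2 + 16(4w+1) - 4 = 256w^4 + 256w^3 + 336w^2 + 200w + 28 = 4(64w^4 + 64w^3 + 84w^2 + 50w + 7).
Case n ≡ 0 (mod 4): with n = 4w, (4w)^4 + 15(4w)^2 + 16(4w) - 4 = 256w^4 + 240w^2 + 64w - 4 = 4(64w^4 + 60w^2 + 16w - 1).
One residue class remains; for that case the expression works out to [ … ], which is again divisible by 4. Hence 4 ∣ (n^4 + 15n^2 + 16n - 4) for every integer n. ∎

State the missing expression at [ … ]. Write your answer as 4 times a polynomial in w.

4(64w^4 + 192w^3 + 276w^2 + 214w + 65)

The residues treated are {2, 1, 0}, so the missing case is n ≡ 3 (mod 4); write n = 4w+3.
Then (4w+3)^4 + 15(4w+3)^2 + 16(4w+3) - 4 = 256w^4 + 768w^3 + 1104w^2 + 856w + 260 = 4(64w^4 + 192w^3 + 276w^2 + 214w + 65).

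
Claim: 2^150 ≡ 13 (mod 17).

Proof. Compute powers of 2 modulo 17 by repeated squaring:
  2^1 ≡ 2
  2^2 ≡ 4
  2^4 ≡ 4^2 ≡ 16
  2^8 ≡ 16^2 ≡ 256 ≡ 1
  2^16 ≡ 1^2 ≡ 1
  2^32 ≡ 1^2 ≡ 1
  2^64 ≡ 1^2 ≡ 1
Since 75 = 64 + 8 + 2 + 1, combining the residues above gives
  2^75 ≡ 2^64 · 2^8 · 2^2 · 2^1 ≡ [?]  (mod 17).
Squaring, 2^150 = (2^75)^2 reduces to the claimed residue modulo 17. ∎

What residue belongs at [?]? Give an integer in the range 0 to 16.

2^64 · 2^8 · 2^2 · 2^1 ≡ 1 · 1 · 4 · 2 = 8.
8 mod 17 = 8, so 2^75 ≡ 8 (mod 17).

8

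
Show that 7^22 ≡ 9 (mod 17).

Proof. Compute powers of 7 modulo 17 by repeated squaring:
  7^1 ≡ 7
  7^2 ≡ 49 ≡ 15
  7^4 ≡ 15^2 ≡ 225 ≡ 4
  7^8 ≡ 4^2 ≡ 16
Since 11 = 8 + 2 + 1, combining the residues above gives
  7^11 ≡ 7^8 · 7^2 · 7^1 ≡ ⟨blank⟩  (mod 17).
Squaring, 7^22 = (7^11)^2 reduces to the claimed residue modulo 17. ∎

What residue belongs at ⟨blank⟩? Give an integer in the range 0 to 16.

14

7^8 · 7^2 · 7^1 ≡ 16 · 15 · 7 = 1680.
1680 mod 17 = 14, so 7^11 ≡ 14 (mod 17).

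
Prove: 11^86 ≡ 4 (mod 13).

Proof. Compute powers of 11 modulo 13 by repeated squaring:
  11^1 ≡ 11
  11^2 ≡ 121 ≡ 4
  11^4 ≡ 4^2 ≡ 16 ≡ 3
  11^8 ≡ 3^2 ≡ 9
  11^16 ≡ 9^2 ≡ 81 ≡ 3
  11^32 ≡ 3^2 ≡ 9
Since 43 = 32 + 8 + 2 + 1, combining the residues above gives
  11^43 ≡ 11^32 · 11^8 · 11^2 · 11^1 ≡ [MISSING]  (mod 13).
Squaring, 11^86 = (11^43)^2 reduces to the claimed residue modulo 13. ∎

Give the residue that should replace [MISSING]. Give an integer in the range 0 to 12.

11^32 · 11^8 · 11^2 · 11^1 ≡ 9 · 9 · 4 · 11 = 3564.
3564 mod 13 = 2, so 11^43 ≡ 2 (mod 13).

2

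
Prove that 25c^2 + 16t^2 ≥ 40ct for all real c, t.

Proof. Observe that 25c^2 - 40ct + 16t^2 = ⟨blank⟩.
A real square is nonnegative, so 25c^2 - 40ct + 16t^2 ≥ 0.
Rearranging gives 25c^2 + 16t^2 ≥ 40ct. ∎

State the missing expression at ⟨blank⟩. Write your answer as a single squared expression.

(5c - 4t)^2

The leading and trailing coefficients are 5^2 and 4^2, and 40 = 2·5·4, so the trinomial is (5c - 4t)^2.
Hence 25c^2 - 40ct + 16t^2 ≥ 0.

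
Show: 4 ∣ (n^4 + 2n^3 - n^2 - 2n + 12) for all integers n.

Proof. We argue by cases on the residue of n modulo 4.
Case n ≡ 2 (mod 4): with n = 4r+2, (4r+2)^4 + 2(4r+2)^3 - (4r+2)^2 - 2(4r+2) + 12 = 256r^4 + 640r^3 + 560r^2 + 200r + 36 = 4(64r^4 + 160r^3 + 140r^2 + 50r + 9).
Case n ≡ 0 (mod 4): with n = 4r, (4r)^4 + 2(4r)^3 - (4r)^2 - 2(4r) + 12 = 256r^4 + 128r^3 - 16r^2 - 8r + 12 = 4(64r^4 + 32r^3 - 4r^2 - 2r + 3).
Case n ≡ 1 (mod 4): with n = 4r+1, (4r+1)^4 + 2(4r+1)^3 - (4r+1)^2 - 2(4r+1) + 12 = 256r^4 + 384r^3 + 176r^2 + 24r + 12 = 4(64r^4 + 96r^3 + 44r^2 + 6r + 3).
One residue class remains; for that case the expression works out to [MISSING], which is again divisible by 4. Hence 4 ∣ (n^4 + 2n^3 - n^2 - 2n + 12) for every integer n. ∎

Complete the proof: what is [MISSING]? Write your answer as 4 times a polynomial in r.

4(64r^4 + 224r^3 + 284r^2 + 154r + 33)

Only n ≡ 3 (mod 4) is unaccounted for. Put n = 4r+3:
(4r+3)^4 + 2(4r+3)^3 - (4r+3)^2 - 2(4r+3) + 12 expands to 256r^4 + 896r^3 + 1136r^2 + 616r + 132,
and factoring out 4 leaves 4(64r^4 + 224r^3 + 284r^2 + 154r + 33).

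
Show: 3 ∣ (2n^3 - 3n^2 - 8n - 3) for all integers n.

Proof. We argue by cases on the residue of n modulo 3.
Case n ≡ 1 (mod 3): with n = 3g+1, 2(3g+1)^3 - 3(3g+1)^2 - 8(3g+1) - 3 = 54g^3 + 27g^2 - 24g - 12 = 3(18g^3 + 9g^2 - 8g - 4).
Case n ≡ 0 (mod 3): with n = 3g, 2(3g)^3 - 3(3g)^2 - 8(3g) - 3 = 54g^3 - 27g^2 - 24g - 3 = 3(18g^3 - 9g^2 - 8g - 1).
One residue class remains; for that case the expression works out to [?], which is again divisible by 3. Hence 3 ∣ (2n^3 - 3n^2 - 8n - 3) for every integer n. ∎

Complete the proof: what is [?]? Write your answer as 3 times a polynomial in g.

Only n ≡ 2 (mod 3) is unaccounted for. Put n = 3g+2:
2(3g+2)^3 - 3(3g+2)^2 - 8(3g+2) - 3 expands to 54g^3 + 81g^2 + 12g - 15,
and factoring out 3 leaves 3(18g^3 + 27g^2 + 4g - 5).

3(18g^3 + 27g^2 + 4g - 5)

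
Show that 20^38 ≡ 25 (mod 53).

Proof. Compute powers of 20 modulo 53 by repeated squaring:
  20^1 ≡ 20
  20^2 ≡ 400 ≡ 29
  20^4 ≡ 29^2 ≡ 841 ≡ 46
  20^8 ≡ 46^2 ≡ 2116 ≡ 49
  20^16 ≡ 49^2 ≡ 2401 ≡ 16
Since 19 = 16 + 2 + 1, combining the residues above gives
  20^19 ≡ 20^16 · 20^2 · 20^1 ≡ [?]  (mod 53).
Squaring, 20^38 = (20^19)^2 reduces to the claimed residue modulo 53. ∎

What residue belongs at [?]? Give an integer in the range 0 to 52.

5

Multiply the listed residues: 16 · 29 · 20 = 464 → 9280.
Reducing modulo 53: 9280 = 175·53 + 5, so 20^19 ≡ 5.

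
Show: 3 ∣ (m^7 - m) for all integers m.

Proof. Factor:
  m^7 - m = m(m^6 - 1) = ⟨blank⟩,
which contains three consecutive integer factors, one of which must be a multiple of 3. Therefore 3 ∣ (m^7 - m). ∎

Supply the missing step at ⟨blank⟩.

m^6 - 1 = (m^2 - 1)(m^4 + m^2 + 1), and m^2 - 1 = (m-1)(m+1).
So m(m^6 - 1) = (m - 1)m(m + 1)(m^4 + m^2 + 1).

(m - 1)m(m + 1)(m^4 + m^2 + 1)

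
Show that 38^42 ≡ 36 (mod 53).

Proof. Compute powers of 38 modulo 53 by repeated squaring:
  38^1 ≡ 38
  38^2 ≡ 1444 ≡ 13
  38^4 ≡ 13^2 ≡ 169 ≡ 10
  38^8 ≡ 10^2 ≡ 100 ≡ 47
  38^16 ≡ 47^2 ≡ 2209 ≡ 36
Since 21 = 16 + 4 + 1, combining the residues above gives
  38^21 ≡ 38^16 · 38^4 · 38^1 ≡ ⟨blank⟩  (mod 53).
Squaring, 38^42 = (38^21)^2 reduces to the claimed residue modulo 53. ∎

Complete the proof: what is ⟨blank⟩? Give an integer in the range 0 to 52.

6

Multiply the listed residues: 36 · 10 · 38 = 360 → 13680.
Reducing modulo 53: 13680 = 258·53 + 6, so 38^21 ≡ 6.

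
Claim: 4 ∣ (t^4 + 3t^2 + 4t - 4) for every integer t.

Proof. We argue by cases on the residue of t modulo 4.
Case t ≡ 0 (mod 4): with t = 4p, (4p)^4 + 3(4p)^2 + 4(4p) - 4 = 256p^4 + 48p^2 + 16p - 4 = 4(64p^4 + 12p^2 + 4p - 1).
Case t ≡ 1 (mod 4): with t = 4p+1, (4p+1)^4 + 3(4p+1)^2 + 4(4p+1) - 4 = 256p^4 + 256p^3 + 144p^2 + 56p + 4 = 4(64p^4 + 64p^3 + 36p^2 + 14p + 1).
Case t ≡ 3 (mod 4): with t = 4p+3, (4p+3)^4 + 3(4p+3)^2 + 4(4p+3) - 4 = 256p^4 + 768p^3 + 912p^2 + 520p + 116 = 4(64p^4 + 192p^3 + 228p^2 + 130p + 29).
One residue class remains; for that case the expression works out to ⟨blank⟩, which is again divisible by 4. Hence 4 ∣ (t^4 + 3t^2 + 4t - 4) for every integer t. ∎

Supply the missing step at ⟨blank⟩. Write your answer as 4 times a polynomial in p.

4(64p^4 + 128p^3 + 108p^2 + 48p + 8)

The residues treated are {0, 1, 3}, so the missing case is t ≡ 2 (mod 4); write t = 4p+2.
Then (4p+2)^4 + 3(4p+2)^2 + 4(4p+2) - 4 = 256p^4 + 512p^3 + 432p^2 + 192p + 32 = 4(64p^4 + 128p^3 + 108p^2 + 48p + 8).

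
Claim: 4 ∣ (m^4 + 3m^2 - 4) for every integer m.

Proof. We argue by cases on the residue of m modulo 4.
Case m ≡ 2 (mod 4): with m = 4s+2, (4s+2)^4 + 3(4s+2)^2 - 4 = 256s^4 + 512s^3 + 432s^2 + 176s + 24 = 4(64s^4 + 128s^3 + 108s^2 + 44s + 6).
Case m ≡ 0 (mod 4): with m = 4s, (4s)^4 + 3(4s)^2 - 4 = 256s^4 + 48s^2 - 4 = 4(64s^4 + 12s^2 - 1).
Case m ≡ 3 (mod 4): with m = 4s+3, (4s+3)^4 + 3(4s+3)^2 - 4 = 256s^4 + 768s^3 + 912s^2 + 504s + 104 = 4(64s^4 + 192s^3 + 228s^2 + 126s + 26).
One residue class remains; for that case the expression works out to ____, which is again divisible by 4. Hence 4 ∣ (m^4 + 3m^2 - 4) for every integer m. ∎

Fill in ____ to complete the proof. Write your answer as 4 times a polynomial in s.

The residues treated are {2, 0, 3}, so the missing case is m ≡ 1 (mod 4); write m = 4s+1.
Then (4s+1)^4 + 3(4s+1)^2 - 4 = 256s^4 + 256s^3 + 144s^2 + 40s = 4(64s^4 + 64s^3 + 36s^2 + 10s).

4(64s^4 + 64s^3 + 36s^2 + 10s)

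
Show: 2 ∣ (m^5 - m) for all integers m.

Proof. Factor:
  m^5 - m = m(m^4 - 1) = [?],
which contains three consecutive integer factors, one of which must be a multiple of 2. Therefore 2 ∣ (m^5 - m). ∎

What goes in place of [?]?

m^4 - 1 = (m^2 - 1)(m^2 + 1), and m^2 - 1 = (m-1)(m+1).
So m(m^4 - 1) = (m - 1)m(m + 1)(m^2 + 1).

(m - 1)m(m + 1)(m^2 + 1)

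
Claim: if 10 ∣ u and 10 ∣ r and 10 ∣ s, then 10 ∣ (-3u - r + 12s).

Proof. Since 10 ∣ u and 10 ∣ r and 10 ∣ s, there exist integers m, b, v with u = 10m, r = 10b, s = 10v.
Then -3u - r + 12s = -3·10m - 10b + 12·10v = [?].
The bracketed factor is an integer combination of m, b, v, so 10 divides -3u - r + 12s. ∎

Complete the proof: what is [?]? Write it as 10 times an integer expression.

Pull the common 10 out of every term: -3·10m - 10b + 12·10v = 10(-b - 3m + 12v).
-b - 3m + 12v is an integer, which exhibits the divisibility.

10(-b - 3m + 12v)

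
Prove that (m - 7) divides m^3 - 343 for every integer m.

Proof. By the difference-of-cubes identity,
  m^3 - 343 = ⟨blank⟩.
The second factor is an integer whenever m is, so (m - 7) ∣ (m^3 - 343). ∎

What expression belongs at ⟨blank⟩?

a^3 - b^3 = (a - b)(a^2 + ab + b^2). With a = m, b = 7:
m^3 - 343 = (m - 7)(m^2 + 7m + 49).

(m - 7)(m^2 + 7m + 49)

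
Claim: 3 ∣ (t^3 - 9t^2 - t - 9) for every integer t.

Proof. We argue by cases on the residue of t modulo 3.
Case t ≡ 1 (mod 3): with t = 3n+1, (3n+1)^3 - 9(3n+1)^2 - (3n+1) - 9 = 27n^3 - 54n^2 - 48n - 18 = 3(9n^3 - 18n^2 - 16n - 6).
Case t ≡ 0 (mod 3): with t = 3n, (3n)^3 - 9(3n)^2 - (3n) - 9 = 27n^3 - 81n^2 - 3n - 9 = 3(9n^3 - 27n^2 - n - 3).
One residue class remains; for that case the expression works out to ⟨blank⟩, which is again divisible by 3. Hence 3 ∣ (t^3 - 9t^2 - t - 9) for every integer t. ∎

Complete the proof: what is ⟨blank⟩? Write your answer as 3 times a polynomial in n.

3(9n^3 - 9n^2 - 25n - 13)

Only t ≡ 2 (mod 3) is unaccounted for. Put t = 3n+2:
(3n+2)^3 - 9(3n+2)^2 - (3n+2) - 9 expands to 27n^3 - 27n^2 - 75n - 39,
and factoring out 3 leaves 3(9n^3 - 9n^2 - 25n - 13).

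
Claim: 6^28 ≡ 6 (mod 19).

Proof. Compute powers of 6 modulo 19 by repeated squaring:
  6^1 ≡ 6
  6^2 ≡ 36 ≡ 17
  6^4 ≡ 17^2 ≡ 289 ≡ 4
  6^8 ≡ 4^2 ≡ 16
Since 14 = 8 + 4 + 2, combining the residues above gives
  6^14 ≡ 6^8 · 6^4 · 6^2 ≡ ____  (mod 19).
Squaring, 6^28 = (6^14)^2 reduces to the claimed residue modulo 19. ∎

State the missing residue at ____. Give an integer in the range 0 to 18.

5

6^8 · 6^4 · 6^2 ≡ 16 · 4 · 17 = 1088.
1088 mod 19 = 5, so 6^14 ≡ 5 (mod 19).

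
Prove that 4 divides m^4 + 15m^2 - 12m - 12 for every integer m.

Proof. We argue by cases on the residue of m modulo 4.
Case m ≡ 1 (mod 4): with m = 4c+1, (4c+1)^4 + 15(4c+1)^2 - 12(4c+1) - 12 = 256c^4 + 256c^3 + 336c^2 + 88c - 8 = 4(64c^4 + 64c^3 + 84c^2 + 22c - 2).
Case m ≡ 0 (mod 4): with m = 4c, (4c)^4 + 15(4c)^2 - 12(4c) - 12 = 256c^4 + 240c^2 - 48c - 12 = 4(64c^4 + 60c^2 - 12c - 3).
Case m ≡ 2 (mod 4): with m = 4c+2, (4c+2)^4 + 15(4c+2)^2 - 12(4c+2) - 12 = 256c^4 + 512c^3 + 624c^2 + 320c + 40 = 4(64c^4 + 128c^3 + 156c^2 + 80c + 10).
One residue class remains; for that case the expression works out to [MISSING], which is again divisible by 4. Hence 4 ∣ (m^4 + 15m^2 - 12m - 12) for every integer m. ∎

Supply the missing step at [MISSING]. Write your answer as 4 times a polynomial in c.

The residues treated are {1, 0, 2}, so the missing case is m ≡ 3 (mod 4); write m = 4c+3.
Then (4c+3)^4 + 15(4c+3)^2 - 12(4c+3) - 12 = 256c^4 + 768c^3 + 1104c^2 + 744c + 168 = 4(64c^4 + 192c^3 + 276c^2 + 186c + 42).

4(64c^4 + 192c^3 + 276c^2 + 186c + 42)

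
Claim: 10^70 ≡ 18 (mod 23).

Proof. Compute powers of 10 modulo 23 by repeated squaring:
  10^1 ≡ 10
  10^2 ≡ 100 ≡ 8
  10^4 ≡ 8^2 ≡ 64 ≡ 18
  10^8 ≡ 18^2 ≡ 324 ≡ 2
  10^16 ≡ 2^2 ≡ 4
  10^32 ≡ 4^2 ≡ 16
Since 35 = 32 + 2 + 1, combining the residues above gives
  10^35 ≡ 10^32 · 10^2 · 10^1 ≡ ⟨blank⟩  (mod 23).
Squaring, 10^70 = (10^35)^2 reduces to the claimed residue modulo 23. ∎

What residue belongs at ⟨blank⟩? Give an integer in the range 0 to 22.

15

Multiply the listed residues: 16 · 8 · 10 = 128 → 1280.
Reducing modulo 23: 1280 = 55·23 + 15, so 10^35 ≡ 15.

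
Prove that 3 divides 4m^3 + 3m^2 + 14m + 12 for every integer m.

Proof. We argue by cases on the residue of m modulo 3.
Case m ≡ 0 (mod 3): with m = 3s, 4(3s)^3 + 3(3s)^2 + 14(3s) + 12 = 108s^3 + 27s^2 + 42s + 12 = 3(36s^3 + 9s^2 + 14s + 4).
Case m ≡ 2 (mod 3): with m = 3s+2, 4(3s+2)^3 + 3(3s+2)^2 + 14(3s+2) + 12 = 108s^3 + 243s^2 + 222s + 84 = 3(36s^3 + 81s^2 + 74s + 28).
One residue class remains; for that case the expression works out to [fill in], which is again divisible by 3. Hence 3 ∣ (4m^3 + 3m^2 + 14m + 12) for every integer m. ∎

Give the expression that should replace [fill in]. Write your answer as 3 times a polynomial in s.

3(36s^3 + 45s^2 + 32s + 11)

Only m ≡ 1 (mod 3) is unaccounted for. Put m = 3s+1:
4(3s+1)^3 + 3(3s+1)^2 + 14(3s+1) + 12 expands to 108s^3 + 135s^2 + 96s + 33,
and factoring out 3 leaves 3(36s^3 + 45s^2 + 32s + 11).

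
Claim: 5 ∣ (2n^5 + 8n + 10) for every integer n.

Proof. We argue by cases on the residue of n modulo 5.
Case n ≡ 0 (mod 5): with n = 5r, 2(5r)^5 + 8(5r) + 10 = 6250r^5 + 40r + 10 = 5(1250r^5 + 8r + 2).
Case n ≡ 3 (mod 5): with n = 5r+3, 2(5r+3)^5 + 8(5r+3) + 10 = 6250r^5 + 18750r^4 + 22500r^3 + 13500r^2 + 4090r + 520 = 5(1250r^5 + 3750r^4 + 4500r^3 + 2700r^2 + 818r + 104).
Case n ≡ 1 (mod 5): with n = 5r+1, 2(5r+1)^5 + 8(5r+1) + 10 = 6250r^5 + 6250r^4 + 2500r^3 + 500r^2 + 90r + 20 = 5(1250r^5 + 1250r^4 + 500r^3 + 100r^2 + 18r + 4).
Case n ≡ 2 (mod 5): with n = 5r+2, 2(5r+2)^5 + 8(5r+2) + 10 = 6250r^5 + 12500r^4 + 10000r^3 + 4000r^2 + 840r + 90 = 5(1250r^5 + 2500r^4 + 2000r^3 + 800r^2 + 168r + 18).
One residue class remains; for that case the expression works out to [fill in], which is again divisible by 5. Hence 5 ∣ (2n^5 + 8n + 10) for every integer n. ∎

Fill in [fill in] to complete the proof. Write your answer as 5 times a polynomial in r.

The residues treated are {0, 3, 1, 2}, so the missing case is n ≡ 4 (mod 5); write n = 5r+4.
Then 2(5r+4)^5 + 8(5r+4) + 10 = 6250r^5 + 25000r^4 + 40000r^3 + 32000r^2 + 12840r + 2090 = 5(1250r^5 + 5000r^4 + 8000r^3 + 6400r^2 + 2568r + 418).

5(1250r^5 + 5000r^4 + 8000r^3 + 6400r^2 + 2568r + 418)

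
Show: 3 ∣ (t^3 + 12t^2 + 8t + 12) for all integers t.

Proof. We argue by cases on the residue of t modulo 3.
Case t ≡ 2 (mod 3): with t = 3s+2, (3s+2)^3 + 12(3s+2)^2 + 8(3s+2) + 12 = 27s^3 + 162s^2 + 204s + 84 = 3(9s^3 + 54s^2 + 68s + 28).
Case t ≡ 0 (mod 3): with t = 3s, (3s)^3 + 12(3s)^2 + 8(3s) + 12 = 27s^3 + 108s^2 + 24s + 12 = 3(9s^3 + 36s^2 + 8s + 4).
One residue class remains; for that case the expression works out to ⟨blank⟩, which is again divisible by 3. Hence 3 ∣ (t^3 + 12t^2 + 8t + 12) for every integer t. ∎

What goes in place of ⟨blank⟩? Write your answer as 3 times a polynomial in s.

Only t ≡ 1 (mod 3) is unaccounted for. Put t = 3s+1:
(3s+1)^3 + 12(3s+1)^2 + 8(3s+1) + 12 expands to 27s^3 + 135s^2 + 105s + 33,
and factoring out 3 leaves 3(9s^3 + 45s^2 + 35s + 11).

3(9s^3 + 45s^2 + 35s + 11)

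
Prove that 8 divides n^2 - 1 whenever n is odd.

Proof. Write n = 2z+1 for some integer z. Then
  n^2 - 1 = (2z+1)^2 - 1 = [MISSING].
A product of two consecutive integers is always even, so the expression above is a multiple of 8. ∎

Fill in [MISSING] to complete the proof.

4z(z + 1)

(2z+1)^2 - 1 = 4z^2 + 4z + 1 - 1 = 4z^2 + 4z = 4z(z+1).
Since z and z+1 are consecutive, z(z+1) is even, and 4·(even) is a multiple of 8.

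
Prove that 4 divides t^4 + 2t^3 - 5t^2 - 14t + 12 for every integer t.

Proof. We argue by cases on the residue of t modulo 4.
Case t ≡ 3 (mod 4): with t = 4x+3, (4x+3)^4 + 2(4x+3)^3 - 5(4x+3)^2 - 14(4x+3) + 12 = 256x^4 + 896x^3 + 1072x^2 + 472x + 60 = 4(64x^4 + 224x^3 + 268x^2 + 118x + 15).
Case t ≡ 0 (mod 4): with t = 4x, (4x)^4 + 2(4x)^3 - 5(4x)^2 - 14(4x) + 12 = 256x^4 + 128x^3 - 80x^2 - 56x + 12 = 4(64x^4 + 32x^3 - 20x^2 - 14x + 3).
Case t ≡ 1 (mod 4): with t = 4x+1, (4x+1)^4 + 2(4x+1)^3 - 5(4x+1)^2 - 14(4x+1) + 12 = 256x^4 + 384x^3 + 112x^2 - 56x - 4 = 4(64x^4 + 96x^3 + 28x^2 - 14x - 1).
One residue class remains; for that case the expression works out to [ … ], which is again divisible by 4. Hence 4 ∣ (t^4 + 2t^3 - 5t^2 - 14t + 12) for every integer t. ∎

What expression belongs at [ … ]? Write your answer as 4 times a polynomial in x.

4(64x^4 + 160x^3 + 124x^2 + 22x - 1)

Only t ≡ 2 (mod 4) is unaccounted for. Put t = 4x+2:
(4x+2)^4 + 2(4x+2)^3 - 5(4x+2)^2 - 14(4x+2) + 12 expands to 256x^4 + 640x^3 + 496x^2 + 88x - 4,
and factoring out 4 leaves 4(64x^4 + 160x^3 + 124x^2 + 22x - 1).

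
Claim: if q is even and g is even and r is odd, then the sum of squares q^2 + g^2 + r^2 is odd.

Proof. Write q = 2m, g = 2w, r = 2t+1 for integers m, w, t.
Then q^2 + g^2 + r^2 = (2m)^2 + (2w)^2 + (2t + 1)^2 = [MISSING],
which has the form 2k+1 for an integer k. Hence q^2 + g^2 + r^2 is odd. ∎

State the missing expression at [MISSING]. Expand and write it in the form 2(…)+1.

Expanding: (2m)^2 + (2w)^2 + (2t + 1)^2 = 4m^2 + 4t^2 + 4t + 4w^2 + 1.
Every term except the constant is even, so this is 2(2m^2 + 2t^2 + 2t + 2w^2) + 1,
and 2m^2 + 2t^2 + 2t + 2w^2 ∈ ℤ gives the required form.

2(2m^2 + 2t^2 + 2t + 2w^2) + 1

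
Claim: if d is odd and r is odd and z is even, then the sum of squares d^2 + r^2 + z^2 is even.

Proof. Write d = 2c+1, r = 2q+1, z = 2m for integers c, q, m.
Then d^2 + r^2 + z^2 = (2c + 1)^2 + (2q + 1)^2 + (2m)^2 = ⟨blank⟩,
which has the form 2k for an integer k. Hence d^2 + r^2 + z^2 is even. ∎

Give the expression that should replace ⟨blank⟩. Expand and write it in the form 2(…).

Expanding: (2c + 1)^2 + (2q + 1)^2 + (2m)^2 = 4c^2 + 4c + 4m^2 + 4q^2 + 4q + 2.
Every term is even; pulling out the factor of 2 gives 2(2c^2 + 2c + 2m^2 + 2q^2 + 2q + 1).

2(2c^2 + 2c + 2m^2 + 2q^2 + 2q + 1)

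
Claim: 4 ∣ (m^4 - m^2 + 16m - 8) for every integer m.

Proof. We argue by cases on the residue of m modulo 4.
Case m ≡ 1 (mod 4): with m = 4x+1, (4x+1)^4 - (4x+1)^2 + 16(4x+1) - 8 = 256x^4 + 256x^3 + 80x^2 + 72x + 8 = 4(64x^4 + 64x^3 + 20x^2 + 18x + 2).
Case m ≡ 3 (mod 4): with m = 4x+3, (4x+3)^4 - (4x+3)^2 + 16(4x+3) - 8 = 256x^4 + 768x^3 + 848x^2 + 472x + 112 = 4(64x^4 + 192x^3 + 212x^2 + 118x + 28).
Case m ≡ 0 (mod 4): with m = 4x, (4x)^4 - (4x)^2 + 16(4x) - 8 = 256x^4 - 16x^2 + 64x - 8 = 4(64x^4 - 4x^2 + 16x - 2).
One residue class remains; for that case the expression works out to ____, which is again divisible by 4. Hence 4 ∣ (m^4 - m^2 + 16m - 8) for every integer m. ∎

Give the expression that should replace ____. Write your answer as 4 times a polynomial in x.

Only m ≡ 2 (mod 4) is unaccounted for. Put m = 4x+2:
(4x+2)^4 - (4x+2)^2 + 16(4x+2) - 8 expands to 256x^4 + 512x^3 + 368x^2 + 176x + 36,
and factoring out 4 leaves 4(64x^4 + 128x^3 + 92x^2 + 44x + 9).

4(64x^4 + 128x^3 + 92x^2 + 44x + 9)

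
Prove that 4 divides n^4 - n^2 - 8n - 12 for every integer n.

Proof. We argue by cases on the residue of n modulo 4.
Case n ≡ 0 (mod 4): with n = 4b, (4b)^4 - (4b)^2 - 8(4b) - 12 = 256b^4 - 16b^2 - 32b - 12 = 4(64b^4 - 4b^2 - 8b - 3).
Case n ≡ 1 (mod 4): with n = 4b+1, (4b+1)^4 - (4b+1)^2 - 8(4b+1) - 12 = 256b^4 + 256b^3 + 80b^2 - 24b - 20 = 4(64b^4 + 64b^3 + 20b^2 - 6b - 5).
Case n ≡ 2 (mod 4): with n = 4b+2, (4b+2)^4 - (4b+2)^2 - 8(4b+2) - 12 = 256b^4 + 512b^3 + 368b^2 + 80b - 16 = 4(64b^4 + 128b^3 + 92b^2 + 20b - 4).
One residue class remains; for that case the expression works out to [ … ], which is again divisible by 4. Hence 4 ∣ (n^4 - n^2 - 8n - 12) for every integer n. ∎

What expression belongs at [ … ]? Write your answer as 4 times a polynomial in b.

The residues treated are {0, 1, 2}, so the missing case is n ≡ 3 (mod 4); write n = 4b+3.
Then (4b+3)^4 - (4b+3)^2 - 8(4b+3) - 12 = 256b^4 + 768b^3 + 848b^2 + 376b + 36 = 4(64b^4 + 192b^3 + 212b^2 + 94b + 9).

4(64b^4 + 192b^3 + 212b^2 + 94b + 9)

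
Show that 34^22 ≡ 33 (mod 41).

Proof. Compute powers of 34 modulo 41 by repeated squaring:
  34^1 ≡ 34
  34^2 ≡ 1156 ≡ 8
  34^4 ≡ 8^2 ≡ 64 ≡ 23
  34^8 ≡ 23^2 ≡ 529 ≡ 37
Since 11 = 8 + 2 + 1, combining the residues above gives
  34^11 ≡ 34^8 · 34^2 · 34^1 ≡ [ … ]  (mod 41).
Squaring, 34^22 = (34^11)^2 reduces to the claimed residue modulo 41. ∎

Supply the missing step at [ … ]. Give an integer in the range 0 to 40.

19

34^8 · 34^2 · 34^1 ≡ 37 · 8 · 34 = 10064.
10064 mod 41 = 19, so 34^11 ≡ 19 (mod 41).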